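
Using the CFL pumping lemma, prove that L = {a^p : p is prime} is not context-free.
Assume for contradiction that L is context-free, and let p ≥ 1 be the pumping length given by the pumping lemma for CFLs.
Choose a prime q with q ≥ p and let s = a^q. Then s ∈ L and |s| = q ≥ p.
By the CFL pumping lemma, s = uvxyz for some u, v, x, y, z with |vxy| ≤ p, |vy| ≥ 1, and uv^i xy^i z ∈ L for every i ≥ 0.
All symbols are a's, so only lengths matter: let k = |vy|, with 1 ≤ k ≤ p. Then |uv^i xy^i z| = q + (i − 1)k.

Take i = q + 1: the length is q + qk = q(k + 1).
Both factors satisfy q ≥ 2 and k + 1 ≥ 2, so q(k + 1) is composite and uv^(q+1) xy^(q+1) z ∉ L.

This contradicts the CFL pumping lemma, which requires uv^i xy^i z ∈ L for all i ≥ 0.
Hence L = {a^p : p is prime} is not context-free. ∎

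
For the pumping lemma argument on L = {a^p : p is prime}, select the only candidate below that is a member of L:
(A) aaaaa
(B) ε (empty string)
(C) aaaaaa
(A) aaaaa

The pumping lemma is applied to a string s that lies in L, so first check membership of each option:
- (A) aaaaa has length 5, which is prime, so it is in L ✓
- (B) ε has length 0, which is not prime, so it is not in L ✗
- (C) aaaaaa has length 6 = 2 × 3, which is not prime, so it is not in L ✗

Only (A) aaaaa is in L, so it is the only candidate that could play the role of s.
(In a complete proof one picks s in terms of the pumping length p so that |s| ≥ p is guaranteed; a fixed string like aaaaa illustrates the shape of such an s.)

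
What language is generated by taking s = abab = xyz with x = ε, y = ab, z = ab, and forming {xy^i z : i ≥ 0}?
{xy^i z : i ≥ 0} = {(ab)^(i+1) : i ≥ 0} = {ab, abab, ababab, ...}

With x = ε, y = ab, z = ab: Pumping 'ab' gives strings of alternating a's and b's.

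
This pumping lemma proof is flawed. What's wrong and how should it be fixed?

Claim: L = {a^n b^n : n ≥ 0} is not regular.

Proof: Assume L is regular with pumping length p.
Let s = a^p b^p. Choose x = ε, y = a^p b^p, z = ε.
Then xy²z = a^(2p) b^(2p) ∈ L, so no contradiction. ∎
Error: The decomposition violates |xy| ≤ p. With y = a^p b^p, |xy| = |y| = 2p > p. (The proof also miscomputes xy²z, which would be a^p b^p a^p b^p rather than a^(2p) b^(2p), and it wrongly treats one harmless decomposition as settling the matter — the prover does not get to choose the decomposition.)

Correction: The pumping lemma requires |xy| ≤ p, and the argument must handle every decomposition satisfying |xy| ≤ p, |y| ≥ 1. Since s starts with p a's, any such y consists only of a's, say y = a^k with k ≥ 1. Then xy²z = a^(p+k) b^p has unequal numbers of a's and b's, so xy²z ∉ L — the required contradiction.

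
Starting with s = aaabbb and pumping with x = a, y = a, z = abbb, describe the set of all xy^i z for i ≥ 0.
{xy^i z : i ≥ 0} = {a^(2+i) b^3 : i ≥ 0} = {aabbb, aaabbb, aaaabbb, ...}

With x = a, y = a, z = abbb: Starting with aaabbb and pumping the second 'a', we get strings with 2+i a's followed by 3 b's for i = 0, 1, 2, ...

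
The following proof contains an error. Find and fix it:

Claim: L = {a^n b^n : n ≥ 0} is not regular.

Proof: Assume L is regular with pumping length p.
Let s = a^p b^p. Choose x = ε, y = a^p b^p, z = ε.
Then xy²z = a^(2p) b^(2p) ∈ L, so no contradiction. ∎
Error: The decomposition violates |xy| ≤ p. With y = a^p b^p, |xy| = |y| = 2p > p. (The proof also miscomputes xy²z, which would be a^p b^p a^p b^p rather than a^(2p) b^(2p), and it wrongly treats one harmless decomposition as settling the matter — the prover does not get to choose the decomposition.)

Correction: The pumping lemma requires |xy| ≤ p, and the argument must handle every decomposition satisfying |xy| ≤ p, |y| ≥ 1. Since s starts with p a's, any such y consists only of a's, say y = a^k with k ≥ 1. Then xy²z = a^(p+k) b^p has unequal numbers of a's and b's, so xy²z ∉ L — the required contradiction.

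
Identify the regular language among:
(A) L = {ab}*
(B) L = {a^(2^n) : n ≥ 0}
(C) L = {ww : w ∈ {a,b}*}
(A) {ab}*

(A) L = {ab}* is regular.

This can be recognized by a finite automaton (DFA/NFA).
Regular expressions like {ab}* define regular languages.

The other choices are not regular:
- {a^(2^n) : n ≥ 0}: After pumping, length is no longer a power of 2
- {ww : w ∈ {a,b}*}: After pumping, the two halves no longer match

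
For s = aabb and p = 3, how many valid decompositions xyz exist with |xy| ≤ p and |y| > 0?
6

For s = 'aabb' with pumping length p = 3:

Constraints: |xy| ≤ 3, |y| > 0

Valid decompositions (|xy| ≤ p, |y| ≥ 1):
  • x='', y='a', z='abb'
  • x='a', y='a', z='bb'
  • x='', y='aa', z='bb'
  • x='aa', y='b', z='b'
  • x='a', y='ab', z='b'
  • x='', y='aab', z='b'

Total count: 6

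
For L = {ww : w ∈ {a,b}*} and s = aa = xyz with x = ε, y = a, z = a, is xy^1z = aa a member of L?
Yes

xy¹z = ε · a · a = aa.
aa splits into halves a · a, which are equal, so it is in L (w = a).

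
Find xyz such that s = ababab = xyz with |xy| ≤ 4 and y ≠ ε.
x = 'ab', y = 'a', z = 'bab'

For s = ababab and p = 4, one valid decomposition is:
- x = 'ab' (length 2)
- y = 'a' (length 1)
- z = 'bab' (length 3)

Verification:
- xyz = 'ab' + 'a' + 'bab' = ababab ✓
- |xy| = 3 ≤ 4 ✓
- |y| = 1 > 0 ✓

All pumping lemma constraints are satisfied.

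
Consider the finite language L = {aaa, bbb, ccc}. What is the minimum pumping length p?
p = 4

For a finite language L, the pumping lemma holds vacuously if p > max|s| for s ∈ L.

The longest string in L = {aaa, bbb, ccc} has length 3.
If p = 4, then no string s ∈ L has |s| ≥ p, so the condition is vacuously true.

The minimum pumping length is p = 4.

Why no smaller p works: for any p ≤ 3, the longest string s ∈ L has |s| = 3 ≥ p, so it would
have to be pumpable; but pumping up (i = 2, 3, ...) produces ever longer strings, which cannot all lie in the
finite language L. So the pumping property fails for every p ≤ 3.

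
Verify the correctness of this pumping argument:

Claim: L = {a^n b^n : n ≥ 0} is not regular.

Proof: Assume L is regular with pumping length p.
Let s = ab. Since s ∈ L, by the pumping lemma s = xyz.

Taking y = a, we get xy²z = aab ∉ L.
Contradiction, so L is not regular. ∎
The proof is INCORRECT.

Error: The string s = ab may be shorter than p.
The pumping lemma only applies to strings with |s| ≥ p, and p is not under our control.
We must choose s in terms of p, e.g. s = a^p b^p, to ensure |s| ≥ p.
(The proof also fixes one particular y; a valid argument must handle every decomposition with |xy| ≤ p and |y| ≥ 1 — for s = a^p b^p this forces y = a^k, and then xy²z = a^(p+k) b^p ∉ L.)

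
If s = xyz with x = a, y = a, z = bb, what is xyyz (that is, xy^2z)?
aaabb

Given x = 'a', y = 'a', z = 'bb' and i = 2:

xy^2z = x + y·y·...·y (2 times) + z
       = 'a' + 'a'^2 + 'bb'
       = 'a' + 'aa' + 'bb'
       = 'aaabb'

The pumped string is 'aaabb' with length 5.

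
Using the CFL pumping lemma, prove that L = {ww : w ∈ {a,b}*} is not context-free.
Assume for contradiction that L is context-free, and let p ≥ 1 be the pumping length given by the pumping lemma for CFLs.
Choose s = a^p b^p a^p b^p. Then s ∈ L (take w = a^p b^p) and |s| = 4p ≥ p.
By the CFL pumping lemma, s = uvxyz for some u, v, x, y, z with |vxy| ≤ p, |vy| ≥ 1, and uv^i xy^i z ∈ L for every i ≥ 0.

Write s as four blocks A₁ B₁ A₂ B₂ with A₁ = A₂ = a^p and B₁ = B₂ = b^p. Since |vxy| ≤ p, the window vxy lies inside at most two adjacent blocks. Take i = 0 and let t = uxz, so |t| = 4p − |vy| with 1 ≤ |vy| ≤ p. If |t| is odd, t ∉ L immediately, so assume |vy| is even (hence |vy| ≥ 2) and |t|/2 = 2p − |vy|/2, which satisfies p ≤ |t|/2 ≤ 2p − 1.

Case 1 (vxy inside A₁B₁): t = a^(p−j) b^(p−l) a^p b^p with j + l = |vy|. The second half of t has length < 2p, so it is a suffix of the trailing a^p b^p and ends in b; the first half is a^(p−j) b^(p−l) a^((j+l)/2), which ends in a because (j+l)/2 ≥ 1. The halves differ, so t ∉ L.

Case 2 (vxy inside B₁A₂, straddling the middle): t = a^p b^(p−j) a^(p−l) b^p with j + l = |vy|. If t = ww, then w is a prefix of t of length ≥ p, so w begins with a^p; and w is a suffix of t of length ≥ p, so w ends with b^p. That forces |w| ≥ 2p, contradicting |w| = |t|/2 ≤ 2p − 1. So t ∉ L.

Case 3 (vxy inside A₂B₂): t = a^p b^p a^(p−j) b^(p−l) with j + l = |vy|. The first half of t is a prefix of a^p b^p, so it begins with a; the second half is b^((j+l)/2) a^(p−j) b^(p−l), which begins with b. The halves differ, so t ∉ L.

In every case uv⁰xy⁰z = uxz ∉ L.

This contradicts the CFL pumping lemma, which requires uv^i xy^i z ∈ L for all i ≥ 0.
Hence L = {ww : w ∈ {a,b}*} is not context-free. ∎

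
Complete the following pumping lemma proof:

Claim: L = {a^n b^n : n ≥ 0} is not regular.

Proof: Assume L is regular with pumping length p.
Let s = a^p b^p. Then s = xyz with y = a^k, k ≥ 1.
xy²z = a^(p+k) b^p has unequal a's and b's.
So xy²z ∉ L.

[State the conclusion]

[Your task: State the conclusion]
This contradicts the pumping lemma for regular languages,
which guarantees xy^i z ∈ L for all i ≥ 0.

Since our assumption that L is regular leads to a contradiction,
we conclude that L = {a^n b^n : n ≥ 0} is NOT regular. ∎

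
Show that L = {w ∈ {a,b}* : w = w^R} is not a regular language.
Assume for contradiction that L is regular, and let p ≥ 1 be the pumping length given by the pumping lemma.
Choose s = a^p b a^p. Then s ∈ L (it reads the same in both directions) and |s| = 2p + 1 ≥ p.
By the pumping lemma, s = xyz for some x, y, z with |xy| ≤ p, |y| ≥ 1, and xy^i z ∈ L for every i ≥ 0.
Since |xy| ≤ p and the first p symbols of s are all a's, y = a^k for some k with 1 ≤ k ≤ p.

Take i = 2: xy²z = a^(p + k) b a^p.
Its reversal is a^p b a^(p + k). These differ because the block of a's before the unique b has length p + k in one and p in the other, and p + k ≠ p since k ≥ 1. So xy²z is not a palindrome, i.e. xy²z ∉ L.

This contradicts the pumping lemma, which requires xy^i z ∈ L for all i ≥ 0.
Hence L = {w ∈ {a,b}* : w = w^R} is not regular. ∎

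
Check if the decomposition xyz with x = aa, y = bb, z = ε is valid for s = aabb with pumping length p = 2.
Violated: |xy| ≤ p

The decomposition x = aa, y = bb, z = ε for s = aabb with p = 2
violates the constraint: |xy| ≤ p

|xy| = |aabb| = 4 > 2 = p. The decomposition puts too many characters in xy.

Pumping lemma constraints:
1. xyz = s (decomposition is valid)
2. |xy| ≤ p
3. |y| > 0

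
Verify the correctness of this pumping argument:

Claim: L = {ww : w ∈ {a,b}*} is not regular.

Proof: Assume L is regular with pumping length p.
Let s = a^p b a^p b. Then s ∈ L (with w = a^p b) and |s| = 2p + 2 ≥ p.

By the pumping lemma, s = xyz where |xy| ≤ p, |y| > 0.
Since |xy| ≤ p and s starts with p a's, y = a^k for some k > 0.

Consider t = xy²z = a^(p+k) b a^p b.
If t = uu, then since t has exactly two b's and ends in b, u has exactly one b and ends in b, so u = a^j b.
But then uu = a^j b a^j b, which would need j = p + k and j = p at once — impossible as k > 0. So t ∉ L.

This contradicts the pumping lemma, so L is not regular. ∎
The proof is correct.

This proof is valid because:
1. s = a^p b a^p b is in L and is chosen in terms of p, so |s| ≥ p holds for every p
2. The decomposition analysis is correct: |xy| ≤ p forces y to lie inside the leading a's
3. The contradiction is valid: the argument shows a^(p+k) b a^p b cannot be split into two equal halves
4. The conclusion follows logically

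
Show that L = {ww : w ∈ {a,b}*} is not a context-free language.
Assume for contradiction that L is context-free, and let p ≥ 1 be the pumping length given by the pumping lemma for CFLs.
Choose s = a^p b^p a^p b^p. Then s ∈ L (take w = a^p b^p) and |s| = 4p ≥ p.
By the CFL pumping lemma, s = uvxyz for some u, v, x, y, z with |vxy| ≤ p, |vy| ≥ 1, and uv^i xy^i z ∈ L for every i ≥ 0.

Write s as four blocks A₁ B₁ A₂ B₂ with A₁ = A₂ = a^p and B₁ = B₂ = b^p. Since |vxy| ≤ p, the window vxy lies inside at most two adjacent blocks. Take i = 0 and let t = uxz, so |t| = 4p − |vy| with 1 ≤ |vy| ≤ p. If |t| is odd, t ∉ L immediately, so assume |vy| is even (hence |vy| ≥ 2) and |t|/2 = 2p − |vy|/2, which satisfies p ≤ |t|/2 ≤ 2p − 1.

Case 1 (vxy inside A₁B₁): t = a^(p−j) b^(p−l) a^p b^p with j + l = |vy|. The second half of t has length < 2p, so it is a suffix of the trailing a^p b^p and ends in b; the first half is a^(p−j) b^(p−l) a^((j+l)/2), which ends in a because (j+l)/2 ≥ 1. The halves differ, so t ∉ L.

Case 2 (vxy inside B₁A₂, straddling the middle): t = a^p b^(p−j) a^(p−l) b^p with j + l = |vy|. If t = ww, then w is a prefix of t of length ≥ p, so w begins with a^p; and w is a suffix of t of length ≥ p, so w ends with b^p. That forces |w| ≥ 2p, contradicting |w| = |t|/2 ≤ 2p − 1. So t ∉ L.

Case 3 (vxy inside A₂B₂): t = a^p b^p a^(p−j) b^(p−l) with j + l = |vy|. The first half of t is a prefix of a^p b^p, so it begins with a; the second half is b^((j+l)/2) a^(p−j) b^(p−l), which begins with b. The halves differ, so t ∉ L.

In every case uv⁰xy⁰z = uxz ∉ L.

This contradicts the CFL pumping lemma, which requires uv^i xy^i z ∈ L for all i ≥ 0.
Hence L = {ww : w ∈ {a,b}*} is not context-free. ∎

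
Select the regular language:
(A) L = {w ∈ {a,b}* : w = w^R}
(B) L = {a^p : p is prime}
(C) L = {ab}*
(C) {ab}*

(C) L = {ab}* is regular.

This can be recognized by a finite automaton (DFA/NFA).
Regular expressions like {ab}* define regular languages.

The other choices are not regular:
- {a^p : p is prime}: After pumping, the length becomes composite
- {w ∈ {a,b}* : w = w^R}: After pumping, the string is no longer symmetric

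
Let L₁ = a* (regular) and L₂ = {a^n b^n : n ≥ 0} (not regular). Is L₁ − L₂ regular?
Yes — L₁ − L₂ is regular.

The only string of a* that lies in {a^n b^n} is ε, so L₁ − L₂ = a* − {ε} = a⁺ = aa*, which is regular.

Note that the bare facts "L₁ regular, L₂ non-regular" do not settle the question by themselves: the closure of regular languages under ∪, ∩, complement and difference applies only when BOTH operands are regular. With a non-regular operand the result can come out regular or non-regular depending on the specific languages, so one has to work out L₁ − L₂ for this particular pair, as above.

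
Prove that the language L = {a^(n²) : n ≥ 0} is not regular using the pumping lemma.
Assume for contradiction that L is regular, and let p ≥ 1 be the pumping length given by the pumping lemma.
Choose s = a^(p²). Then s ∈ L and |s| = p² ≥ p.
By the pumping lemma, s = xyz for some x, y, z with |xy| ≤ p, |y| ≥ 1, and xy^i z ∈ L for every i ≥ 0.
Here y = a^k for some k with 1 ≤ k ≤ |xy| ≤ p.

Take i = 2: |xy²z| = p² + k.
Now p² < p² + k ≤ p² + p < p² + 2p + 1 = (p + 1)².
So |xy²z| lies strictly between the consecutive squares p² and (p + 1)², hence is not a perfect square, and xy²z ∉ L.

This contradicts the pumping lemma, which requires xy^i z ∈ L for all i ≥ 0.
Hence L = {a^(n²) : n ≥ 0} is not regular. ∎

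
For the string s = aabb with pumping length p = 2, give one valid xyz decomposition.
x = '', y = 'aa', z = 'bb'

For s = aabb and p = 2, one valid decomposition is:
- x = '' (length 0)
- y = 'aa' (length 2)
- z = 'bb' (length 2)

Verification:
- xyz = '' + 'aa' + 'bb' = aabb ✓
- |xy| = 2 ≤ 2 ✓
- |y| = 2 > 0 ✓

All pumping lemma constraints are satisfied.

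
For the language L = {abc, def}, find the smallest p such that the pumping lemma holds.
p = 4

For a finite language L, the pumping lemma holds vacuously if p > max|s| for s ∈ L.

The longest string in L = {abc, def} has length 3.
If p = 4, then no string s ∈ L has |s| ≥ p, so the condition is vacuously true.

The minimum pumping length is p = 4.

Why no smaller p works: for any p ≤ 3, the longest string s ∈ L has |s| = 3 ≥ p, so it would
have to be pumpable; but pumping up (i = 2, 3, ...) produces ever longer strings, which cannot all lie in the
finite language L. So the pumping property fails for every p ≤ 3.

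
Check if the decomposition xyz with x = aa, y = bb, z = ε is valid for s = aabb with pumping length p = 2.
Violated: |xy| ≤ p

The decomposition x = aa, y = bb, z = ε for s = aabb with p = 2
violates the constraint: |xy| ≤ p

|xy| = |aabb| = 4 > 2 = p. The decomposition puts too many characters in xy.

Pumping lemma constraints:
1. xyz = s (decomposition is valid)
2. |xy| ≤ p
3. |y| > 0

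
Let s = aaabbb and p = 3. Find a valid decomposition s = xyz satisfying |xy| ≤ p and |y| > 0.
x = '', y = 'aaa', z = 'bbb'

For s = aaabbb and p = 3, one valid decomposition is:
- x = '' (length 0)
- y = 'aaa' (length 3)
- z = 'bbb' (length 3)

Verification:
- xyz = '' + 'aaa' + 'bbb' = aaabbb ✓
- |xy| = 3 ≤ 3 ✓
- |y| = 3 > 0 ✓

All pumping lemma constraints are satisfied.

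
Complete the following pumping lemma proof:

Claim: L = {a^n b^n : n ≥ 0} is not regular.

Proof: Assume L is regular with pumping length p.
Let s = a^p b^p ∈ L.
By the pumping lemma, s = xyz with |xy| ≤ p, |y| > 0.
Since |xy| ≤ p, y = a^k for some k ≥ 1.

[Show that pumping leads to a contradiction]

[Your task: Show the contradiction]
Consider xy²z = a^(p+k) b^p.

Since k ≥ 1, we have p + k > p.
So xy²z has more a's than b's: (p+k) a's vs p b's.
This means xy²z ∉ L because a^n b^n requires equal counts.

This contradicts the pumping lemma which states xy²z ∈ L.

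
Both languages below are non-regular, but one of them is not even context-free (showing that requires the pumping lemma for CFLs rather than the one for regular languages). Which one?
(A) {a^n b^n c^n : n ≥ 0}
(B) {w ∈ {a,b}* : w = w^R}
(A) {a^n b^n c^n : n ≥ 0}

(A) {a^n b^n c^n : n ≥ 0} requires the CFL pumping lemma.

- {w ∈ {a,b}* : w = w^R} is context-free (but not regular)
  • Can be shown non-regular with the regular pumping lemma
  • After pumping, the string is no longer symmetric

- {a^n b^n c^n : n ≥ 0} is NOT context-free
  • Requires the CFL pumping lemma to prove
  • Cannot maintain three equal counts simultaneously

The CFL pumping lemma is "stronger" in that it can prove non-membership
in the larger class of context-free languages.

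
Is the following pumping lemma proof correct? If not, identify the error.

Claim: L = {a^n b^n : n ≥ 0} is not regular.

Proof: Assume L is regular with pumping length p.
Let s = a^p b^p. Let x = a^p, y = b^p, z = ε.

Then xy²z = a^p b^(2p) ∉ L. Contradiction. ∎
The proof is INCORRECT.

Error: The decomposition violates |xy| ≤ p.
With x = a^p and y = b^p, we have |xy| = 2p > p.
The pumping lemma requires |xy| ≤ p, so y must be within the first p characters.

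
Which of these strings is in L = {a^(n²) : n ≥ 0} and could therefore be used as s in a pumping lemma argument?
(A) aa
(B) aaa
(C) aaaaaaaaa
(C) aaaaaaaaa

The pumping lemma is applied to a string s that lies in L, so first check membership of each option:
- (A) aa has length 2, strictly between 1² = 1 and 2² = 4, so it is not in L ✗
- (B) aaa has length 3, strictly between 1² = 1 and 2² = 4, so it is not in L ✗
- (C) aaaaaaaaa has length 9 = 3², a perfect square, so it is in L ✓

Only (C) aaaaaaaaa is in L, so it is the only candidate that could play the role of s.
(In a complete proof one picks s in terms of the pumping length p so that |s| ≥ p is guaranteed; a fixed string like aaaaaaaaa illustrates the shape of such an s.)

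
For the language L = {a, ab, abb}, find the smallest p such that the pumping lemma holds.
p = 4

For a finite language L, the pumping lemma holds vacuously if p > max|s| for s ∈ L.

The longest string in L = {a, ab, abb} has length 3.
If p = 4, then no string s ∈ L has |s| ≥ p, so the condition is vacuously true.

The minimum pumping length is p = 4.

Why no smaller p works: for any p ≤ 3, the longest string s ∈ L has |s| = 3 ≥ p, so it would
have to be pumpable; but pumping up (i = 2, 3, ...) produces ever longer strings, which cannot all lie in the
finite language L. So the pumping property fails for every p ≤ 3.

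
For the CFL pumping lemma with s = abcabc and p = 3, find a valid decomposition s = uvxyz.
u='ab', v='c', x='a', y='b', z='c'

For s = abcabc with pumping length p = 3:

One valid decomposition:
- u = 'ab'
- v = 'c'
- x = 'a'
- y = 'b'
- z = 'c'

Verification:
- uvxyz = 'ab' + 'c' + 'a' + 'b' + 'c' = abcabc ✓
- |vxy| = |'cab'| = 3 ≤ 3 ✓
- |vy| = |'cb'| = 2 > 0 ✓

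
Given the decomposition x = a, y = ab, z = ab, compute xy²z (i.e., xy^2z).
aababab

Given x = 'a', y = 'ab', z = 'ab' and i = 2:

xy^2z = x + y·y·...·y (2 times) + z
       = 'a' + 'ab'^2 + 'ab'
       = 'a' + 'abab' + 'ab'
       = 'aababab'

The pumped string is 'aababab' with length 7.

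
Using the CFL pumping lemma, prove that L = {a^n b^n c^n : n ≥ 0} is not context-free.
Assume for contradiction that L is context-free, and let p ≥ 1 be the pumping length given by the pumping lemma for CFLs.
Choose s = a^p b^p c^p. Then s ∈ L and |s| = 3p ≥ p.
By the CFL pumping lemma, s = uvxyz for some u, v, x, y, z with |vxy| ≤ p, |vy| ≥ 1, and uv^i xy^i z ∈ L for every i ≥ 0.

Because |vxy| ≤ p, the window vxy cannot contain both an a and a c: any substring of s containing both must include the entire block b^p plus at least one a and one c, so it has length ≥ p + 2 > p.
Hence at least one of the letters a, c does not occur in vy at all.

Take i = 0: the string uxz is obtained from s by deleting |vy| ≥ 1 symbols, so |uxz| = 3p − |vy| < 3p.
But the letter (a or c) that does not occur in vy still occurs exactly p times in uxz. Every string of L with exactly p copies of some letter is a^p b^p c^p, of length 3p. Since |uxz| < 3p, uxz ∉ L.

This contradicts the CFL pumping lemma, which requires uv^i xy^i z ∈ L for all i ≥ 0.
Hence L = {a^n b^n c^n : n ≥ 0} is not context-free. ∎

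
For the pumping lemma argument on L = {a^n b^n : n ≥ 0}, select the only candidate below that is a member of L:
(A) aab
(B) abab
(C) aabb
(C) aabb

The pumping lemma is applied to a string s that lies in L, so first check membership of each option:
- (A) aab has 2 a's and 1 b's; 2 ≠ 1, so it is not in L ✗
- (B) abab has an a after a b, so it is not of the form a^n b^n and is not in L ✗
- (C) aabb = a^2 b^2 has equal counts (2 = 2), so it is in L ✓

Only (C) aabb is in L, so it is the only candidate that could play the role of s.
(In a complete proof one picks s in terms of the pumping length p so that |s| ≥ p is guaranteed; a fixed string like aabb illustrates the shape of such an s.)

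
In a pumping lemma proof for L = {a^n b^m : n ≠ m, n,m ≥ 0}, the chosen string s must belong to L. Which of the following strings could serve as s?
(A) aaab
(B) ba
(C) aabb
(A) aaab

The pumping lemma is applied to a string s that lies in L, so first check membership of each option:
- (A) aaab = a^3 b^1 with 3 ≠ 1, so it is in L ✓
- (B) ba has an a after a b, so it is not of the form a^n b^m and is not in L ✗
- (C) aabb = a^2 b^2 has n = m = 2, so it is not in L ✗

Only (A) aaab is in L, so it is the only candidate that could play the role of s.
(In a complete proof one picks s in terms of the pumping length p so that |s| ≥ p is guaranteed; a fixed string like aaab illustrates the shape of such an s.)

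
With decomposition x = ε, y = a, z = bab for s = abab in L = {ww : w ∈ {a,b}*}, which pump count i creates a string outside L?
i = 2

xy²z = ε · aa · bab = aabab; aabab has odd length 5, so it cannot be written as ww and is not in L.
(Other choices also work, e.g. i = 0, 3; only i = 1 is guaranteed to stay in L since xy¹z = s.)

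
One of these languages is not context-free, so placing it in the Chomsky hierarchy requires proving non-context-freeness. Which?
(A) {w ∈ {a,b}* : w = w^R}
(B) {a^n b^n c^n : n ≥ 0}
(B) {a^n b^n c^n : n ≥ 0}

(B) {a^n b^n c^n : n ≥ 0} requires the CFL pumping lemma.

- {w ∈ {a,b}* : w = w^R} is context-free (but not regular)
  • Can be shown non-regular with the regular pumping lemma
  • After pumping, the string is no longer symmetric

- {a^n b^n c^n : n ≥ 0} is NOT context-free
  • Requires the CFL pumping lemma to prove
  • Cannot maintain three equal counts simultaneously

The CFL pumping lemma is "stronger" in that it can prove non-membership
in the larger class of context-free languages.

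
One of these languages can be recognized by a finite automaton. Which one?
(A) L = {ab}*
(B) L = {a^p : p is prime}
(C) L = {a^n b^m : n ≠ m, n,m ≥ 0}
(A) {ab}*

(A) L = {ab}* is regular.

This can be recognized by a finite automaton (DFA/NFA).
Regular expressions like {ab}* define regular languages.

The other choices are not regular:
- {a^p : p is prime}: After pumping, the length becomes composite
- {a^n b^m : n ≠ m, n,m ≥ 0}: After pumping a's, we can make n = m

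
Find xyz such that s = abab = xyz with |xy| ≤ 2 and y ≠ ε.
x = 'a', y = 'b', z = 'ab'

For s = abab and p = 2, one valid decomposition is:
- x = 'a' (length 1)
- y = 'b' (length 1)
- z = 'ab' (length 2)

Verification:
- xyz = 'a' + 'b' + 'ab' = abab ✓
- |xy| = 2 ≤ 2 ✓
- |y| = 1 > 0 ✓

All pumping lemma constraints are satisfied.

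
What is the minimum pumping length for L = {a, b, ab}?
p = 3

For a finite language L, the pumping lemma holds vacuously if p > max|s| for s ∈ L.

The longest string in L = {a, b, ab} has length 2.
If p = 3, then no string s ∈ L has |s| ≥ p, so the condition is vacuously true.

The minimum pumping length is p = 3.

Why no smaller p works: for any p ≤ 2, the longest string s ∈ L has |s| = 2 ≥ p, so it would
have to be pumpable; but pumping up (i = 2, 3, ...) produces ever longer strings, which cannot all lie in the
finite language L. So the pumping property fails for every p ≤ 2.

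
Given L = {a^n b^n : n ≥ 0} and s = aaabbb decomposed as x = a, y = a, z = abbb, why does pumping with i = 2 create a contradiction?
xy²z = aaaabbb ∉ L

Pumping with i = 2 replaces y = a by y² = aa:
- Original: s = xyz = aaabbb; aaabbb = a^3 b^3 has equal counts (3 = 3), so it is in L
- Pumped: xy²z = a · aa · abbb = aaaabbb
- aaaabbb has 4 a's and 3 b's; 4 ≠ 3, so it is not in L

The pumping lemma would require xy²z ∈ L, so this decomposition yields a contradiction.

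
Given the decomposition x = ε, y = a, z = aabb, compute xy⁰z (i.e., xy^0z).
aabb

Given x = '', y = 'a', z = 'aabb' and i = 0:

xy^0z = x + y·y·...·y (0 times) + z
       = '' + 'a'^0 + 'aabb'
       = '' + '' + 'aabb'
       = 'aabb'

The pumped string is 'aabb' with length 4.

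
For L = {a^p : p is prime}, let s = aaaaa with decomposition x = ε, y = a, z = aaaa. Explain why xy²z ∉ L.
xy²z = aaaaaa ∉ L

Pumping with i = 2 replaces y = a by y² = aa:
- Original: s = xyz = aaaaa; aaaaa has length 5, which is prime, so it is in L
- Pumped: xy²z = ε · aa · aaaa = aaaaaa
- aaaaaa has length 6 = 2 × 3, which is not prime, so it is not in L

The pumping lemma would require xy²z ∈ L, so this decomposition yields a contradiction.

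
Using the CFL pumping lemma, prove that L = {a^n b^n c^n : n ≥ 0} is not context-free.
Assume for contradiction that L is context-free, and let p ≥ 1 be the pumping length given by the pumping lemma for CFLs.
Choose s = a^p b^p c^p. Then s ∈ L and |s| = 3p ≥ p.
By the CFL pumping lemma, s = uvxyz for some u, v, x, y, z with |vxy| ≤ p, |vy| ≥ 1, and uv^i xy^i z ∈ L for every i ≥ 0.

Because |vxy| ≤ p, the window vxy cannot contain both an a and a c: any substring of s containing both must include the entire block b^p plus at least one a and one c, so it has length ≥ p + 2 > p.
Hence at least one of the letters a, c does not occur in vy at all.

Take i = 0: the string uxz is obtained from s by deleting |vy| ≥ 1 symbols, so |uxz| = 3p − |vy| < 3p.
But the letter (a or c) that does not occur in vy still occurs exactly p times in uxz. Every string of L with exactly p copies of some letter is a^p b^p c^p, of length 3p. Since |uxz| < 3p, uxz ∉ L.

This contradicts the CFL pumping lemma, which requires uv^i xy^i z ∈ L for all i ≥ 0.
Hence L = {a^n b^n c^n : n ≥ 0} is not context-free. ∎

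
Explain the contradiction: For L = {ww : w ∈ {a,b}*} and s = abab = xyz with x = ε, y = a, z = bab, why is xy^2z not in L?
xy²z = aabab ∉ L

Pumping with i = 2 replaces y = a by y² = aa:
- Original: s = xyz = abab; abab splits into halves ab · ab, which are equal, so it is in L (w = ab)
- Pumped: xy²z = ε · aa · bab = aabab
- aabab has odd length 5, so it cannot be written as ww and is not in L

The pumping lemma would require xy²z ∈ L, so this decomposition yields a contradiction.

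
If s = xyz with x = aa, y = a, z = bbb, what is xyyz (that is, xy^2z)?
aaaabbb

Given x = 'aa', y = 'a', z = 'bbb' and i = 2:

xy^2z = x + y·y·...·y (2 times) + z
       = 'aa' + 'a'^2 + 'bbb'
       = 'aa' + 'aa' + 'bbb'
       = 'aaaabbb'

The pumped string is 'aaaabbb' with length 7.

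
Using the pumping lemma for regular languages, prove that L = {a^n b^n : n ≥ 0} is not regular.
Assume for contradiction that L is regular, and let p ≥ 1 be the pumping length given by the pumping lemma.
Choose s = a^p b^p. Then s ∈ L and |s| = 2p ≥ p.
By the pumping lemma, s = xyz for some x, y, z with |xy| ≤ p, |y| ≥ 1, and xy^i z ∈ L for every i ≥ 0.
Since |xy| ≤ p and the first p symbols of s are all a's, we must have y = a^k for some k with 1 ≤ k ≤ p.

Take i = 2: xy²z = a^(p + k) b^p.
This string has p + k a's but p b's, and p + k > p because k ≥ 1. So xy²z ∉ L.

This contradicts the pumping lemma, which requires xy^i z ∈ L for all i ≥ 0.
Hence L = {a^n b^n : n ≥ 0} is not regular. ∎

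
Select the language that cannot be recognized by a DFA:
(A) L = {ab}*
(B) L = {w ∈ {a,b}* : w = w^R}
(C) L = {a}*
(B) {w ∈ {a,b}* : w = w^R}

(B) L = {w ∈ {a,b}* : w = w^R} is NOT regular.

The pumping lemma can be used to prove this:
After pumping, the string is no longer symmetric

The other languages are regular because they can be recognized by finite automata.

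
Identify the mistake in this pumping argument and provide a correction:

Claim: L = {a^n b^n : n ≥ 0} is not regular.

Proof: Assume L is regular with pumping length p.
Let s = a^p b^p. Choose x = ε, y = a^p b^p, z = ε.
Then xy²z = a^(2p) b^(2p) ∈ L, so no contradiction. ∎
Error: The decomposition violates |xy| ≤ p. With y = a^p b^p, |xy| = |y| = 2p > p. (The proof also miscomputes xy²z, which would be a^p b^p a^p b^p rather than a^(2p) b^(2p), and it wrongly treats one harmless decomposition as settling the matter — the prover does not get to choose the decomposition.)

Correction: The pumping lemma requires |xy| ≤ p, and the argument must handle every decomposition satisfying |xy| ≤ p, |y| ≥ 1. Since s starts with p a's, any such y consists only of a's, say y = a^k with k ≥ 1. Then xy²z = a^(p+k) b^p has unequal numbers of a's and b's, so xy²z ∉ L — the required contradiction.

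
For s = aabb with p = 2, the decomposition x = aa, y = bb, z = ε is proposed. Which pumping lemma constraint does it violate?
Violated: |xy| ≤ p

The decomposition x = aa, y = bb, z = ε for s = aabb with p = 2
violates the constraint: |xy| ≤ p

|xy| = |aabb| = 4 > 2 = p. The decomposition puts too many characters in xy.

Pumping lemma constraints:
1. xyz = s (decomposition is valid)
2. |xy| ≤ p
3. |y| > 0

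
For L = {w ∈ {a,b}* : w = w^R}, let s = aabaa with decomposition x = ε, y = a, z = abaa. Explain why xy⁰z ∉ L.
xy⁰z = abaa ∉ L

Pumping with i = 0 replaces y = a by y⁰ = ε:
- Original: s = xyz = aabaa; aabaa reversed is aabaa, the same string, so it is a palindrome and is in L
- Pumped: xy⁰z = ε · ε · abaa = abaa
- abaa reversed is aaba ≠ abaa, so it is not a palindrome and is not in L

The pumping lemma would require xy⁰z ∈ L, so this decomposition yields a contradiction.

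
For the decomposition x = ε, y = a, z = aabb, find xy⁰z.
aabb

Given x = '', y = 'a', z = 'aabb' and i = 0:

xy^0z = x + y·y·...·y (0 times) + z
       = '' + 'a'^0 + 'aabb'
       = '' + '' + 'aabb'
       = 'aabb'

The pumped string is 'aabb' with length 4.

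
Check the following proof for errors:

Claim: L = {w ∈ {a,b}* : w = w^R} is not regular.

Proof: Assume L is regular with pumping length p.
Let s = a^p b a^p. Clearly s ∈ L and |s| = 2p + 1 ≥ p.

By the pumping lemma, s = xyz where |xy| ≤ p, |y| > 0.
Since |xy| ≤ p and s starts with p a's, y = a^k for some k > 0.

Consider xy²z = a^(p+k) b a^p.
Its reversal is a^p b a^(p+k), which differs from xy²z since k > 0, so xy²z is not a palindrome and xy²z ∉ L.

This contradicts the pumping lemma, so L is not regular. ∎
The proof is correct.

This proof is valid because:
1. s = a^p b a^p is in L and is chosen in terms of p, so |s| ≥ p holds for every p
2. The decomposition analysis is correct: |xy| ≤ p forces y to lie inside the leading a's
3. The contradiction is valid: a^(p+k) b a^p has more a's before the b than after it, so it is not a palindrome
4. The conclusion follows logically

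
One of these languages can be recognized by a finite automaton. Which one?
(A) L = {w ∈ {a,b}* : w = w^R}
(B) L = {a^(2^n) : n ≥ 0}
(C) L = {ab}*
(C) {ab}*

(C) L = {ab}* is regular.

This can be recognized by a finite automaton (DFA/NFA).
Regular expressions like {ab}* define regular languages.

The other choices are not regular:
- {w ∈ {a,b}* : w = w^R}: After pumping, the string is no longer symmetric
- {a^(2^n) : n ≥ 0}: After pumping, length is no longer a power of 2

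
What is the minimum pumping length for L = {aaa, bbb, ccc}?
p = 4

For a finite language L, the pumping lemma holds vacuously if p > max|s| for s ∈ L.

The longest string in L = {aaa, bbb, ccc} has length 3.
If p = 4, then no string s ∈ L has |s| ≥ p, so the condition is vacuously true.

The minimum pumping length is p = 4.

Why no smaller p works: for any p ≤ 3, the longest string s ∈ L has |s| = 3 ≥ p, so it would
have to be pumpable; but pumping up (i = 2, 3, ...) produces ever longer strings, which cannot all lie in the
finite language L. So the pumping property fails for every p ≤ 3.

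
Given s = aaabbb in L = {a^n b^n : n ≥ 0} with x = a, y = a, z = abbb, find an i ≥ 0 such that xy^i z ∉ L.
i = 0

xy⁰z = a · ε · abbb = aabbb; aabbb has 2 a's and 3 b's; 2 ≠ 3, so it is not in L.
(Other choices also work, e.g. i = 2, 3; only i = 1 is guaranteed to stay in L since xy¹z = s.)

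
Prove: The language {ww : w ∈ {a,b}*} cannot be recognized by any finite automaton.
Assume for contradiction that L is regular, and let p ≥ 1 be the pumping length given by the pumping lemma.
Choose s = a^p b a^p b. Then s ∈ L (take w = a^p b) and |s| = 2p + 2 ≥ p.
By the pumping lemma, s = xyz for some x, y, z with |xy| ≤ p, |y| ≥ 1, and xy^i z ∈ L for every i ≥ 0.
Since |xy| ≤ p and the first p symbols of s are all a's, y = a^k for some k with 1 ≤ k ≤ p.

Take i = 2: t = xy²z = a^(p + k) b a^p b.
Suppose t = uu for some string u. The string t contains exactly two b's and ends in b, so u contains exactly one b and ends in b; hence u = a^j b for some j, and uu = a^j b a^j b. Comparing with t = a^(p + k) b a^p b forces j = p + k (first block) and j = p (second block), which is impossible since k ≥ 1. So t ∉ L.

This contradicts the pumping lemma, which requires xy^i z ∈ L for all i ≥ 0.
Hence L = {ww : w ∈ {a,b}*} is not regular. ∎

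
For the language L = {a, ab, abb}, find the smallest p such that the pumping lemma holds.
p = 4

For a finite language L, the pumping lemma holds vacuously if p > max|s| for s ∈ L.

The longest string in L = {a, ab, abb} has length 3.
If p = 4, then no string s ∈ L has |s| ≥ p, so the condition is vacuously true.

The minimum pumping length is p = 4.

Why no smaller p works: for any p ≤ 3, the longest string s ∈ L has |s| = 3 ≥ p, so it would
have to be pumpable; but pumping up (i = 2, 3, ...) produces ever longer strings, which cannot all lie in the
finite language L. So the pumping property fails for every p ≤ 3.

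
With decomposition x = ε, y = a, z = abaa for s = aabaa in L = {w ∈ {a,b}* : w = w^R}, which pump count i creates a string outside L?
i = 2

xy²z = ε · aa · abaa = aaabaa; aaabaa reversed is aabaaa ≠ aaabaa, so it is not a palindrome and is not in L.
(Other choices also work, e.g. i = 0, 3; only i = 1 is guaranteed to stay in L since xy¹z = s.)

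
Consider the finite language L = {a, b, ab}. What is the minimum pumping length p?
p = 3

For a finite language L, the pumping lemma holds vacuously if p > max|s| for s ∈ L.

The longest string in L = {a, b, ab} has length 2.
If p = 3, then no string s ∈ L has |s| ≥ p, so the condition is vacuously true.

The minimum pumping length is p = 3.

Why no smaller p works: for any p ≤ 2, the longest string s ∈ L has |s| = 2 ≥ p, so it would
have to be pumpable; but pumping up (i = 2, 3, ...) produces ever longer strings, which cannot all lie in the
finite language L. So the pumping property fails for every p ≤ 2.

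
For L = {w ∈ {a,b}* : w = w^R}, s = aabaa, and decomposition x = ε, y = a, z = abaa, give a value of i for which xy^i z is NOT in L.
i = 2

xy²z = ε · aa · abaa = aaabaa; aaabaa reversed is aabaaa ≠ aaabaa, so it is not a palindrome and is not in L.
(Other choices also work, e.g. i = 0, 3; only i = 1 is guaranteed to stay in L since xy¹z = s.)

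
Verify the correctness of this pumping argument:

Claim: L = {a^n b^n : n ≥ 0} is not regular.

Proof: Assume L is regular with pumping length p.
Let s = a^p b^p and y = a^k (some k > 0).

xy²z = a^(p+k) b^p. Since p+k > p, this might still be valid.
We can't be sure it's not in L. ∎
The proof is INCORRECT.

Error: The conclusion is wrong.
xy²z = a^(p+k) b^p is definitely NOT in L because the number of a's (p+k) ≠ number of b's (p).
The proof incorrectly doubts what is actually a valid contradiction.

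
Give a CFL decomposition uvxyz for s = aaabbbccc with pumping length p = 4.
u='aa', v='a', x='bb', y='b', z='ccc'

For s = aaabbbccc with pumping length p = 4:

One valid decomposition:
- u = 'aa'
- v = 'a'
- x = 'bb'
- y = 'b'
- z = 'ccc'

Verification:
- uvxyz = 'aa' + 'a' + 'bb' + 'b' + 'ccc' = aaabbbccc ✓
- |vxy| = |'abbb'| = 4 ≤ 4 ✓
- |vy| = |'ab'| = 2 > 0 ✓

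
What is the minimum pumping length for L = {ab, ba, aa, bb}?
p = 3

For a finite language L, the pumping lemma holds vacuously if p > max|s| for s ∈ L.

The longest string in L = {ab, ba, aa, bb} has length 2.
If p = 3, then no string s ∈ L has |s| ≥ p, so the condition is vacuously true.

The minimum pumping length is p = 3.

Why no smaller p works: for any p ≤ 2, the longest string s ∈ L has |s| = 2 ≥ p, so it would
have to be pumpable; but pumping up (i = 2, 3, ...) produces ever longer strings, which cannot all lie in the
finite language L. So the pumping property fails for every p ≤ 2.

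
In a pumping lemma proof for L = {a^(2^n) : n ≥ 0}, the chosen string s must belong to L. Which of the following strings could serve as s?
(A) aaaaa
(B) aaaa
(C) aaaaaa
(B) aaaa

The pumping lemma is applied to a string s that lies in L, so first check membership of each option:
- (A) aaaaa has length 5, strictly between 2^2 = 4 and 2^3 = 8, so it is not in L ✗
- (B) aaaa has length 4 = 2^2, so it is in L ✓
- (C) aaaaaa has length 6, strictly between 2^2 = 4 and 2^3 = 8, so it is not in L ✗

Only (B) aaaa is in L, so it is the only candidate that could play the role of s.
(In a complete proof one picks s in terms of the pumping length p so that |s| ≥ p is guaranteed; a fixed string like aaaa illustrates the shape of such an s.)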